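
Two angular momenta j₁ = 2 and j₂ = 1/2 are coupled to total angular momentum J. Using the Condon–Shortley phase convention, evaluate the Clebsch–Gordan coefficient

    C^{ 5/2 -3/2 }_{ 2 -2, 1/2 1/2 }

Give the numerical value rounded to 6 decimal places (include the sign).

+0.447214  (= +√(1/5))

triangle: 0!·4!·1!/6! = 24/720
(j±m)!: 0!·4!·1!·0!·1!·4! = 576
prefactor² = (2J+1)·Δ·N² = 576/5
  k=0: +1/(0!·0!·4!·1!·0!·0!) = 1/24
Σ = 1/24  ⇒  CG² = 576/5·1/24² = 1/5
CG = +√(1/5) = +0.447214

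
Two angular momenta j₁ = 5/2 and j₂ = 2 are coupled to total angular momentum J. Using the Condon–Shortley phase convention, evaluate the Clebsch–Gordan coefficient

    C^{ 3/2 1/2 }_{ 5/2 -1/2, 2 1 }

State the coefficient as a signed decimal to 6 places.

+0.487950

j₁+j₂−J=3  J+j₁−j₂=2  J−j₁+j₂=1  j₁+j₂+J+1=7
(j₁±m₁, j₂±m₂, J±M) = (2,3,3,1,2,1)
P² = 48/35
sum k=2..3:
  [2] +1/2 = 1/2
  [3] −1/12 = -1/12
S = 5/12
C² = P²·S² = 5/21 ; C = +0.487950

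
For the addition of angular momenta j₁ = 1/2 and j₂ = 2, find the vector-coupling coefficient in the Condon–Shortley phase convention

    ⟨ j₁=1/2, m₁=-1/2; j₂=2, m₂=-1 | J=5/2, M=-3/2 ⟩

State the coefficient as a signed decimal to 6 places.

j₁+j₂−J=0  J+j₁−j₂=1  J−j₁+j₂=4  j₁+j₂+J+1=6
(j₁±m₁, j₂±m₂, J±M) = (0,1,1,3,1,4)
P² = 144/5
sum k=0..0:
  [0] +1/6 = 1/6
S = 1/6
C² = P²·S² = 4/5 ; C = +0.894427

+√(4/5) ≈ +0.894427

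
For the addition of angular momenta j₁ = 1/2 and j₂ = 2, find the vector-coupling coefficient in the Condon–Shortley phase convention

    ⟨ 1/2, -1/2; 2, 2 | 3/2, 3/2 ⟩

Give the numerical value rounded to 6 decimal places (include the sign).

-0.894427  (= −√(4/5))

triangle: 1!·0!·3!/5! = 6/120
(j±m)!: 0!·1!·4!·0!·3!·0! = 144
prefactor² = (2J+1)·Δ·N² = 144/5
  k=1: −1/(1!·0!·0!·3!·0!·0!) = -1/6
Σ = -1/6  ⇒  CG² = 144/5·(-1/6)² = 4/5
CG = −√(4/5) = -0.894427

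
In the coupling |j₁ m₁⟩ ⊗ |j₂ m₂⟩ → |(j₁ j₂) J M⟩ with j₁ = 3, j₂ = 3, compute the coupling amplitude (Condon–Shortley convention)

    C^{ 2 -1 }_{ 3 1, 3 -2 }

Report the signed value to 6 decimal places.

j₁+j₂−J=4  J+j₁−j₂=2  J−j₁+j₂=2  j₁+j₂+J+1=9
(j₁±m₁, j₂±m₂, J±M) = (4,2,1,5,1,3)
P² = 320/7
sum k=0..1:
  [0] +1/48 = 1/48
  [1] −1/12 = -1/12
S = -1/16
C² = P²·S² = 5/28 ; C = -0.422577

−√(5/28) = -0.422577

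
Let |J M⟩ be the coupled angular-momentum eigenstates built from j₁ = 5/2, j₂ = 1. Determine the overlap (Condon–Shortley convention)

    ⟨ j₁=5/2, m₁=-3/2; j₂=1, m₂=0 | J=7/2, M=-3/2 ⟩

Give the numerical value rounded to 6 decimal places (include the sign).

+√(10/21) = +0.690066

√[8·0!5!2!/8! · 1!4!1!1!2!5!] = √(1920/7)
  +(−1)^0/∏(0,0,4,1,1,1)! = 1/24  (running 1/24)
⟨..|..⟩ = √(1920/7)·(1/24) = +0.690066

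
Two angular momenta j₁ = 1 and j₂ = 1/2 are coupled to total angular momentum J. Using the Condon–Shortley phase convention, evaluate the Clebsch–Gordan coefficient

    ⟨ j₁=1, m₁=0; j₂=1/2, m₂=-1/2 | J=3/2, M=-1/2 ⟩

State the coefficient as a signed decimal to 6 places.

+0.816497  (= +√(2/3))

j₁+j₂−J=0  J+j₁−j₂=2  J−j₁+j₂=1  j₁+j₂+J+1=4
(j₁±m₁, j₂±m₂, J±M) = (1,1,0,1,1,2)
P² = 2/3
sum k=0..0:
  [0] +1/1 = 1
S = 1
C² = P²·S² = 2/3 ; C = +0.816497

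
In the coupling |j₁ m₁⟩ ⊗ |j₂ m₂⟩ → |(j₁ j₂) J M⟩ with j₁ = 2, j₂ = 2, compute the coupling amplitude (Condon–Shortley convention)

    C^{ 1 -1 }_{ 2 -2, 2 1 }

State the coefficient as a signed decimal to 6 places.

j₁+j₂−J=3  J+j₁−j₂=1  J−j₁+j₂=1  j₁+j₂+J+1=6
(j₁±m₁, j₂±m₂, J±M) = (0,4,3,1,0,2)
P² = 36/5
sum k=3..3:
  [3] −1/6 = -1/6
S = -1/6
C² = P²·S² = 1/5 ; C = -0.447214

-0.447214  (= −√(1/5))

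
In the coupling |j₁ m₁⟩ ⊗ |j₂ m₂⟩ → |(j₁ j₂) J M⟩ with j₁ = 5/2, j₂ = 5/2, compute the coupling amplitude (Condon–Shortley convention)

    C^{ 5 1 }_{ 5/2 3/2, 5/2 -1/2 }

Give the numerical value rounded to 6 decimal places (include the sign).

+0.487950  (= +√(5/21))

triangle: 0!·5!·5!/11! = 14400/39916800
(j±m)!: 4!·1!·2!·3!·6!·4! = 4976640
prefactor² = (2J+1)·Δ·N² = 138240/7
  k=0: +1/(0!·0!·1!·2!·4!·3!) = 1/288
Σ = 1/288  ⇒  CG² = 138240/7·1/288² = 5/21
CG = +√(5/21) = +0.487950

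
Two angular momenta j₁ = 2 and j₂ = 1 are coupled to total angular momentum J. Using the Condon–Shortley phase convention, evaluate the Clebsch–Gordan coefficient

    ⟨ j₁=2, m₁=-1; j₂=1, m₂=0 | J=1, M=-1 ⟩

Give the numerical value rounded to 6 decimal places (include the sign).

−√(3/10) = -0.547723

j₁+j₂−J=2  J+j₁−j₂=2  J−j₁+j₂=0  j₁+j₂+J+1=5
(j₁±m₁, j₂±m₂, J±M) = (1,3,1,1,0,2)
P² = 6/5
sum k=1..1:
  [1] −1/2 = -1/2
S = -1/2
C² = P²·S² = 3/10 ; C = -0.547723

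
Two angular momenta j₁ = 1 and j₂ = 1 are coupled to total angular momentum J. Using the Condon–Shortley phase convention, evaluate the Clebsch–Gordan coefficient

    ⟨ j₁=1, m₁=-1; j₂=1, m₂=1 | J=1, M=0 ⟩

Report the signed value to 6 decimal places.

−√(1/2) = -0.707107

triangle: 1!*1!*1!/4! = 1/24
(j±m)!: 0!*2!*2!*0!*1!*1! = 4
prefactor² = (2J+1)*Δ*N² = 1/2
  k=1: −1/(1!*0!*1!*1!*0!*0!) = -1
Σ = -1  ⇒  CG² = 1/2*(-1)² = 1/2
CG = −√(1/2) = -0.707107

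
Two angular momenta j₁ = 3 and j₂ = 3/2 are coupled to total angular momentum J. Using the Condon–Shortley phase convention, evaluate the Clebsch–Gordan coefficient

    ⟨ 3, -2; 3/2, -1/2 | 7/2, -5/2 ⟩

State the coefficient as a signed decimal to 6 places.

−√(1/7) = -0.377964

j₁+j₂−J=1  J+j₁−j₂=5  J−j₁+j₂=2  j₁+j₂+J+1=9
(j₁±m₁, j₂±m₂, J±M) = (1,5,1,2,1,6)
P² = 6400/7
sum k=0..1:
  [0] +1/120 = 1/120
  [1] −1/48 = -1/48
S = -1/80
C² = P²·S² = 1/7 ; C = -0.377964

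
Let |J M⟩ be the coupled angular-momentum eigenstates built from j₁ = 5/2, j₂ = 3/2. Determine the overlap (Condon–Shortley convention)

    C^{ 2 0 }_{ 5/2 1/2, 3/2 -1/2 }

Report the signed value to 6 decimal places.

−√(1/14) ≈ -0.267261

√[5·2!3!1!/7! · 3!2!1!2!2!2!] = √(8/7)
  +(−1)^0/∏(0,2,2,1,1,0)! = 1/4  (running 1/4)
  +(−1)^1/∏(1,1,1,0,2,1)! = -1/2  (running -1/4)
⟨..|..⟩ = √(8/7)·(-1/4) = -0.267261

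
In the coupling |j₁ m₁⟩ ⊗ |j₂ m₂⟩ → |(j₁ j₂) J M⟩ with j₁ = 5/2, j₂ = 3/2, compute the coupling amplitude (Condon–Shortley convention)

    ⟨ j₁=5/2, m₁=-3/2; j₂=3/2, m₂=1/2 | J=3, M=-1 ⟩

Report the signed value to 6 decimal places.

-0.639010  (= −√(49/120))

√[7·1!4!2!/8! · 1!4!2!1!2!4!] = √(96/5)
  +(−1)^0/∏(0,1,4,2,0,0)! = 1/48  (running 1/48)
  +(−1)^1/∏(1,0,3,1,1,1)! = -1/6  (running -7/48)
⟨..|..⟩ = √(96/5)·(-7/48) = -0.639010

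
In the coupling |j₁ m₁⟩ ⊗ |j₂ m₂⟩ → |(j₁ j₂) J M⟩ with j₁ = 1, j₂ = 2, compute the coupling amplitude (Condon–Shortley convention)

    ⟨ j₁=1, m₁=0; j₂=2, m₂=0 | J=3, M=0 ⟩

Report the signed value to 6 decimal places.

√[7·0!2!4!/7! · 1!1!2!2!3!3!] = √(48/5)
  +(−1)^0/∏(0,0,1,2,1,2)! = 1/4  (running 1/4)
⟨..|..⟩ = √(48/5)·(1/4) = +0.774597

+√(3/5) = +0.774597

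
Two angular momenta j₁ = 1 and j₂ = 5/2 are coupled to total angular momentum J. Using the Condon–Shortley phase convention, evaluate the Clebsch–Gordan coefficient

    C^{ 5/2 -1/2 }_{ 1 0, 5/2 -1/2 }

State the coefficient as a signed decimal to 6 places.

+0.169031  (= +√(1/35))

triangle: 1!*1!*4!/7! = 24/5040
(j±m)!: 1!*1!*2!*3!*2!*3! = 144
prefactor² = (2J+1)*Δ*N² = 144/35
  k=0: +1/(0!*1!*1!*2!*0!*2!) = 1/4
  k=1: −1/(1!*0!*0!*1!*1!*3!) = -1/6
Σ = 1/12  ⇒  CG² = 144/35*1/12² = 1/35
CG = +√(1/35) = +0.169031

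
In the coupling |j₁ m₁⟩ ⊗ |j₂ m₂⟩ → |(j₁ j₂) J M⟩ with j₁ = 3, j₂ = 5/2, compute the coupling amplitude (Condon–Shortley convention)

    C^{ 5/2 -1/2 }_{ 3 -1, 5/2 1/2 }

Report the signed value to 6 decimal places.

+0.478091  (= +√(8/35))

triangle: 3!*3!*2!/9! = 72/362880
(j±m)!: 2!*4!*3!*2!*2!*3! = 6912
prefactor² = (2J+1)*Δ*N² = 288/35
  k=1: −1/(1!*2!*3!*2!*0!*0!) = -1/24
  k=2: +1/(2!*1!*2!*1!*1!*1!) = 1/4
  k=3: −1/(3!*0!*1!*0!*2!*2!) = -1/24
Σ = 1/6  ⇒  CG² = 288/35*1/6² = 8/35
CG = +√(8/35) = +0.478091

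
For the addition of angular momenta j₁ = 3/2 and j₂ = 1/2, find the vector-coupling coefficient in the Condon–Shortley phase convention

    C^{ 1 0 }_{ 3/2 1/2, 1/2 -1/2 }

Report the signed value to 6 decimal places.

+√(1/2) ≈ +0.707107

√[3·1!2!0!/4! · 2!1!0!1!1!1!] = √(1/2)
  +(−1)^0/∏(0,1,1,0,1,0)! = 1  (running 1)
⟨..|..⟩ = √(1/2)·(1) = +0.707107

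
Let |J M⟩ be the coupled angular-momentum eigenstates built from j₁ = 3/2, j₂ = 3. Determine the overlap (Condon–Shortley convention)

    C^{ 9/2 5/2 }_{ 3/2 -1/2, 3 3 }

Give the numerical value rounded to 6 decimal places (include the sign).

+√(1/12) ≈ +0.288675

j₁+j₂−J=0  J+j₁−j₂=3  J−j₁+j₂=6  j₁+j₂+J+1=10
(j₁±m₁, j₂±m₂, J±M) = (1,2,6,0,7,2)
P² = 172800
sum k=0..0:
  [0] +1/1440 = 1/1440
S = 1/1440
C² = P²·S² = 1/12 ; C = +0.288675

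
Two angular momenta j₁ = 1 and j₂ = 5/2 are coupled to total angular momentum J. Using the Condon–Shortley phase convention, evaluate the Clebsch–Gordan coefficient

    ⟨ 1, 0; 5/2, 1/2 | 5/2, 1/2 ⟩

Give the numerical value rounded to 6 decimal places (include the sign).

−√(1/35) = -0.169031

triangle: 1!·1!·4!/7! = 24/5040
(j±m)!: 1!·1!·3!·2!·3!·2! = 144
prefactor² = (2J+1)·Δ·N² = 144/35
  k=0: +1/(0!·1!·1!·3!·0!·1!) = 1/6
  k=1: −1/(1!·0!·0!·2!·1!·2!) = -1/4
Σ = -1/12  ⇒  CG² = 144/35·(-1/12)² = 1/35
CG = −√(1/35) = -0.169031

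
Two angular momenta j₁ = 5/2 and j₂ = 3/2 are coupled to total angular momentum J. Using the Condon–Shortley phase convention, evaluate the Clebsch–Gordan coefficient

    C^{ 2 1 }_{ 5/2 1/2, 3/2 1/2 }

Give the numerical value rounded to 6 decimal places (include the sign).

triangle: 2!·3!·1!/7! = 12/5040
(j±m)!: 3!·2!·2!·1!·3!·1! = 144
prefactor² = (2J+1)·Δ·N² = 12/7
  k=1: −1/(1!·1!·1!·1!·2!·0!) = -1/2
  k=2: +1/(2!·0!·0!·0!·3!·1!) = 1/12
Σ = -5/12  ⇒  CG² = 12/7·(-5/12)² = 25/84
CG = −√(25/84) = -0.545545

−√(25/84) = -0.545545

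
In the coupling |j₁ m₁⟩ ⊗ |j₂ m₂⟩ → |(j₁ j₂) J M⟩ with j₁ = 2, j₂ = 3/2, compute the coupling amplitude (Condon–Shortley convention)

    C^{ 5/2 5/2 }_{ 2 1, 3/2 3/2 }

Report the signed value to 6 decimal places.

j₁+j₂−J=1  J+j₁−j₂=3  J−j₁+j₂=2  j₁+j₂+J+1=7
(j₁±m₁, j₂±m₂, J±M) = (3,1,3,0,5,0)
P² = 432/7
sum k=1..1:
  [1] −1/12 = -1/12
S = -1/12
C² = P²·S² = 3/7 ; C = -0.654654

−√(3/7) = -0.654654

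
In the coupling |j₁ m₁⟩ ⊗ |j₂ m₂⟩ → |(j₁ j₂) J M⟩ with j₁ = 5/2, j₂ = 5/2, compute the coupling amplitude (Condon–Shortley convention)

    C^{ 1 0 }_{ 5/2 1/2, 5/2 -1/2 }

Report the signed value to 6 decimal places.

j₁+j₂−J=4  J+j₁−j₂=1  J−j₁+j₂=1  j₁+j₂+J+1=7
(j₁±m₁, j₂±m₂, J±M) = (3,2,2,3,1,1)
P² = 72/35
sum k=1..2:
  [1] −1/6 = -1/6
  [2] +1/4 = 1/4
S = 1/12
C² = P²·S² = 1/70 ; C = +0.119523

+0.119523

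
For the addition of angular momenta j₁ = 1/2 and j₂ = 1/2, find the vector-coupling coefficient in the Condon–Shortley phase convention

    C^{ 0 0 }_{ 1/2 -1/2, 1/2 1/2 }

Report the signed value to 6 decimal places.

j₁+j₂−J=1  J+j₁−j₂=0  J−j₁+j₂=0  j₁+j₂+J+1=2
(j₁±m₁, j₂±m₂, J±M) = (0,1,1,0,0,0)
P² = 1/2
sum k=1..1:
  [1] −1/1 = -1
S = -1
C² = P²·S² = 1/2 ; C = -0.707107

−√(1/2) = -0.707107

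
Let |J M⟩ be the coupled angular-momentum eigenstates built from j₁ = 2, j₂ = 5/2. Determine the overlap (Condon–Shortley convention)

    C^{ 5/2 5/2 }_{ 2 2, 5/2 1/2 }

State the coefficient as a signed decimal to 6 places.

triangle: 2!*2!*3!/8! = 24/40320
(j±m)!: 4!*0!*3!*2!*5!*0! = 34560
prefactor² = (2J+1)*Δ*N² = 864/7
  k=0: +1/(0!*2!*0!*3!*2!*0!) = 1/24
Σ = 1/24  ⇒  CG² = 864/7*1/24² = 3/14
CG = +√(3/14) = +0.462910

+0.462910  (= +√(3/14))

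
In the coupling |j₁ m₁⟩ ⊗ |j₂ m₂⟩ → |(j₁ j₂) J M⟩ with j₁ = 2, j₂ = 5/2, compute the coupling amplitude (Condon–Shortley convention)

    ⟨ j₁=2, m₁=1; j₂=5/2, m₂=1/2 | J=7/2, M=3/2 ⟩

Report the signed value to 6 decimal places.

+0.308607

√[8·1!3!4!/9! · 3!1!3!2!5!2!] = √(384/7)
  +(−1)^0/∏(0,1,1,3,2,1)! = 1/12  (running 1/12)
  +(−1)^1/∏(1,0,0,2,3,2)! = -1/24  (running 1/24)
⟨..|..⟩ = √(384/7)·(1/24) = +0.308607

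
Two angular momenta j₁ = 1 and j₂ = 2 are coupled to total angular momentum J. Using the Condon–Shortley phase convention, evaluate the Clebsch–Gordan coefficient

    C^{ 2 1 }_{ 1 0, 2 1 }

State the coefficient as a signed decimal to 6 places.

-0.408248

√[5·1!1!3!/6! · 1!1!3!1!3!1!] = √(3/2)
  +(−1)^0/∏(0,1,1,3,0,0)! = 1/6  (running 1/6)
  +(−1)^1/∏(1,0,0,2,1,1)! = -1/2  (running -1/3)
⟨..|..⟩ = √(3/2)·(-1/3) = -0.408248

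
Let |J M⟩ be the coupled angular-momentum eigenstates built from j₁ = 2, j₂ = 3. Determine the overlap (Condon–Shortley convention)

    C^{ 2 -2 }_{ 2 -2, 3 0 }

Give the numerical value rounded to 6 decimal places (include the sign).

j₁+j₂−J=3  J+j₁−j₂=1  J−j₁+j₂=3  j₁+j₂+J+1=8
(j₁±m₁, j₂±m₂, J±M) = (0,4,3,3,0,4)
P² = 648/7
sum k=3..3:
  [3] −1/36 = -1/36
S = -1/36
C² = P²·S² = 1/14 ; C = -0.267261

-0.267261  (= −√(1/14))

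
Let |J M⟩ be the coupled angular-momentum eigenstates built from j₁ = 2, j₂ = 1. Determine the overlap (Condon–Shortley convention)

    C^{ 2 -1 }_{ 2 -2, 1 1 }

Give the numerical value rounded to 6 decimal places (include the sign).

j₁+j₂−J=1  J+j₁−j₂=3  J−j₁+j₂=1  j₁+j₂+J+1=6
(j₁±m₁, j₂±m₂, J±M) = (0,4,2,0,1,3)
P² = 12
sum k=1..1:
  [1] −1/6 = -1/6
S = -1/6
C² = P²·S² = 1/3 ; C = -0.577350

−√(1/3) ≈ -0.577350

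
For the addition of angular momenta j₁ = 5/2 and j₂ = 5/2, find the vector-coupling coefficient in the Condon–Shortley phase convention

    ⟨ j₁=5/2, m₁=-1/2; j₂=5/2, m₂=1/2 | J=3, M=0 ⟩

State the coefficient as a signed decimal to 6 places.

−√(4/45) = -0.298142

j₁+j₂−J=2  J+j₁−j₂=3  J−j₁+j₂=3  j₁+j₂+J+1=9
(j₁±m₁, j₂±m₂, J±M) = (2,3,3,2,3,3)
P² = 36/5
sum k=0..2:
  [0] +1/72 = 1/72
  [1] −1/4 = -1/4
  [2] +1/8 = 1/8
S = -1/9
C² = P²·S² = 4/45 ; C = -0.298142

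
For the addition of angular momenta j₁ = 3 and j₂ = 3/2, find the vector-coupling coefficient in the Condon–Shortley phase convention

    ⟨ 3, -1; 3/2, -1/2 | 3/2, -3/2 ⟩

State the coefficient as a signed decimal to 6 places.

triangle: 3!*3!*0!/7! = 36/5040
(j±m)!: 2!*4!*1!*2!*0!*3! = 576
prefactor² = (2J+1)*Δ*N² = 576/35
  k=1: −1/(1!*2!*3!*0!*0!*0!) = -1/12
Σ = -1/12  ⇒  CG² = 576/35*(-1/12)² = 4/35
CG = −√(4/35) = -0.338062

−√(4/35) ≈ -0.338062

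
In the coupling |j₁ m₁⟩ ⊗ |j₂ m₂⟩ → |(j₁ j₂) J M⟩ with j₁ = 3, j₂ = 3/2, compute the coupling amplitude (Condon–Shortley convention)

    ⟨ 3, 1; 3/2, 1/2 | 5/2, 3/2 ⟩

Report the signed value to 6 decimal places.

−√(7/20) ≈ -0.591608

j₁+j₂−J=2  J+j₁−j₂=4  J−j₁+j₂=1  j₁+j₂+J+1=8
(j₁±m₁, j₂±m₂, J±M) = (4,2,2,1,4,1)
P² = 576/35
sum k=1..2:
  [1] −1/6 = -1/6
  [2] +1/48 = 1/48
S = -7/48
C² = P²·S² = 7/20 ; C = -0.591608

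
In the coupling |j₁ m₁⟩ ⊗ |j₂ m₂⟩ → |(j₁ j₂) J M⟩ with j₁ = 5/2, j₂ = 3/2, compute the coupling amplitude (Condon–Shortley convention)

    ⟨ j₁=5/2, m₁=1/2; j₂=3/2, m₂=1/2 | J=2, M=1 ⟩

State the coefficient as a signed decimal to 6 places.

−√(25/84) ≈ -0.545545

j₁+j₂−J=2  J+j₁−j₂=3  J−j₁+j₂=1  j₁+j₂+J+1=7
(j₁±m₁, j₂±m₂, J±M) = (3,2,2,1,3,1)
P² = 12/7
sum k=1..2:
  [1] −1/2 = -1/2
  [2] +1/12 = 1/12
S = -5/12
C² = P²·S² = 25/84 ; C = -0.545545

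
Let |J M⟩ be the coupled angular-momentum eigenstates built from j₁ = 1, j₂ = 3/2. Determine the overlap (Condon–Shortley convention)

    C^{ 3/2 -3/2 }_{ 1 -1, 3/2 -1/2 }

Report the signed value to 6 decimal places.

triangle: 1!×1!×2!/5! = 2/120
(j±m)!: 0!×2!×1!×2!×0!×3! = 24
prefactor² = (2J+1)×Δ×N² = 8/5
  k=1: −1/(1!×0!×1!×0!×0!×2!) = -1/2
Σ = -1/2  ⇒  CG² = 8/5×(-1/2)² = 2/5
CG = −√(2/5) = -0.632456

-0.632456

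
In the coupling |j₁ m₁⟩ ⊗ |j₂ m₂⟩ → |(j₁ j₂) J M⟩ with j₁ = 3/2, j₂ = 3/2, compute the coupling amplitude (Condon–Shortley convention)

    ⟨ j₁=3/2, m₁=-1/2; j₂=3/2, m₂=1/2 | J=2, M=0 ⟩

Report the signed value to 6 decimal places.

−√(1/4) = -0.500000

j₁+j₂−J=1  J+j₁−j₂=2  J−j₁+j₂=2  j₁+j₂+J+1=6
(j₁±m₁, j₂±m₂, J±M) = (1,2,2,1,2,2)
P² = 4/9
sum k=0..1:
  [0] +1/4 = 1/4
  [1] −1/1 = -1
S = -3/4
C² = P²·S² = 1/4 ; C = -0.500000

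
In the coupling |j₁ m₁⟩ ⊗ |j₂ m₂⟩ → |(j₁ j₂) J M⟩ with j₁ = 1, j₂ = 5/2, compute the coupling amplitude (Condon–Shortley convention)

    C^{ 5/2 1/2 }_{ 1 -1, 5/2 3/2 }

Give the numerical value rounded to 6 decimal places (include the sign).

triangle: 1!×1!×4!/7! = 24/5040
(j±m)!: 0!×2!×4!×1!×3!×2! = 576
prefactor² = (2J+1)×Δ×N² = 576/35
  k=1: −1/(1!×0!×1!×3!×0!×1!) = -1/6
Σ = -1/6  ⇒  CG² = 576/35×(-1/6)² = 16/35
CG = −√(16/35) = -0.676123

−√(16/35) = -0.676123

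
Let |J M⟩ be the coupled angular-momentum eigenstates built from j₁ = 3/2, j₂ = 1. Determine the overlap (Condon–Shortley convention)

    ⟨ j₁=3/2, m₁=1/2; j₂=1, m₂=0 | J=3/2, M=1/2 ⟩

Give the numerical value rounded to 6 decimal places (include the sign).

triangle: 1!·2!·1!/5! = 2/120
(j±m)!: 2!·1!·1!·1!·2!·1! = 4
prefactor² = (2J+1)·Δ·N² = 4/15
  k=0: +1/(0!·1!·1!·1!·1!·0!) = 1
  k=1: −1/(1!·0!·0!·0!·2!·1!) = -1/2
Σ = 1/2  ⇒  CG² = 4/15·1/2² = 1/15
CG = +√(1/15) = +0.258199

+√(1/15) ≈ +0.258199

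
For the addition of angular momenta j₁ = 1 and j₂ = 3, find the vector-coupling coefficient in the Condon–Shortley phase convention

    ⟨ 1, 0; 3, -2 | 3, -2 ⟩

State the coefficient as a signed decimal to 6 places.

+0.577350  (= +√(1/3))

j₁+j₂−J=1  J+j₁−j₂=1  J−j₁+j₂=5  j₁+j₂+J+1=8
(j₁±m₁, j₂±m₂, J±M) = (1,1,1,5,1,5)
P² = 300
sum k=0..1:
  [0] +1/24 = 1/24
  [1] −1/120 = -1/120
S = 1/30
C² = P²·S² = 1/3 ; C = +0.577350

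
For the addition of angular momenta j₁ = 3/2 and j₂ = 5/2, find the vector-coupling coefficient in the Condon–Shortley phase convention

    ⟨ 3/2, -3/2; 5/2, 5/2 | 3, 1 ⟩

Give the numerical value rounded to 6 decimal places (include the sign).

triangle: 1!*2!*4!/8! = 48/40320
(j±m)!: 0!*3!*5!*0!*4!*2! = 34560
prefactor² = (2J+1)*Δ*N² = 288
  k=1: −1/(1!*0!*2!*4!*0!*0!) = -1/48
Σ = -1/48  ⇒  CG² = 288*(-1/48)² = 1/8
CG = −√(1/8) = -0.353553

-0.353553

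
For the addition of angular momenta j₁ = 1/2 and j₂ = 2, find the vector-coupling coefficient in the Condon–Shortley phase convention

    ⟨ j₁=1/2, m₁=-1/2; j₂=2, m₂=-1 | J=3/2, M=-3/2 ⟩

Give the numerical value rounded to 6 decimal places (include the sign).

−√(1/5) = -0.447214

j₁+j₂−J=1  J+j₁−j₂=0  J−j₁+j₂=3  j₁+j₂+J+1=5
(j₁±m₁, j₂±m₂, J±M) = (0,1,1,3,0,3)
P² = 36/5
sum k=1..1:
  [1] −1/6 = -1/6
S = -1/6
C² = P²·S² = 1/5 ; C = -0.447214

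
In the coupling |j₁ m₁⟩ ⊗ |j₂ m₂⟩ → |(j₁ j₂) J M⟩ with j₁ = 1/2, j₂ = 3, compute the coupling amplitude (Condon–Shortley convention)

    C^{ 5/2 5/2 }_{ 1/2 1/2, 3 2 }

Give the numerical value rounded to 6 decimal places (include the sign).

j₁+j₂−J=1  J+j₁−j₂=0  J−j₁+j₂=5  j₁+j₂+J+1=7
(j₁±m₁, j₂±m₂, J±M) = (1,0,5,1,5,0)
P² = 14400/7
sum k=0..0:
  [0] +1/120 = 1/120
S = 1/120
C² = P²·S² = 1/7 ; C = +0.377964

+√(1/7) ≈ +0.377964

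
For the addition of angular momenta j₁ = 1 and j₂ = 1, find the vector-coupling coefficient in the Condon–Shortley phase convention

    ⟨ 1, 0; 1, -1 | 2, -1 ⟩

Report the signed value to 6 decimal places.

triangle: 0!×2!×2!/5! = 4/120
(j±m)!: 1!×1!×0!×2!×1!×3! = 12
prefactor² = (2J+1)×Δ×N² = 2
  k=0: +1/(0!×0!×1!×0!×1!×2!) = 1/2
Σ = 1/2  ⇒  CG² = 2×1/2² = 1/2
CG = +√(1/2) = +0.707107

+0.707107  (= +√(1/2))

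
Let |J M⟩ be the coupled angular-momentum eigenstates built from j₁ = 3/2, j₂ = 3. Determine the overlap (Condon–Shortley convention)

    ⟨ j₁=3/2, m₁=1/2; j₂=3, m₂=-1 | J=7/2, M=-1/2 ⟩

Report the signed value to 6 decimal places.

+√(2/7) = +0.534522

j₁+j₂−J=1  J+j₁−j₂=2  J−j₁+j₂=5  j₁+j₂+J+1=9
(j₁±m₁, j₂±m₂, J±M) = (2,1,2,4,3,4)
P² = 512/7
sum k=0..1:
  [0] +1/12 = 1/12
  [1] −1/48 = -1/48
S = 1/16
C² = P²·S² = 2/7 ; C = +0.534522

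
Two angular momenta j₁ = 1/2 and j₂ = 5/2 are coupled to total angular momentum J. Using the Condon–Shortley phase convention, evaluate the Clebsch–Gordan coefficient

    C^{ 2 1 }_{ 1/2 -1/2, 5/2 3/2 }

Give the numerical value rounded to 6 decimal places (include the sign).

−√(2/3) ≈ -0.816497

√[5·1!0!4!/6! · 0!1!4!1!3!1!] = √(24)
  +(−1)^1/∏(1,0,0,3,0,1)! = -1/6  (running -1/6)
⟨..|..⟩ = √(24)·(-1/6) = -0.816497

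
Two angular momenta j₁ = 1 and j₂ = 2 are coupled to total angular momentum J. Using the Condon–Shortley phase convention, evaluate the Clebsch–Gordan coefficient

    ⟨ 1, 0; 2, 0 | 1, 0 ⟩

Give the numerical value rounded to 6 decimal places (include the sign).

−√(2/5) ≈ -0.632456

√[3·2!0!2!/5! · 1!1!2!2!1!1!] = √(2/5)
  +(−1)^1/∏(1,1,0,1,0,1)! = -1  (running -1)
⟨..|..⟩ = √(2/5)·(-1) = -0.632456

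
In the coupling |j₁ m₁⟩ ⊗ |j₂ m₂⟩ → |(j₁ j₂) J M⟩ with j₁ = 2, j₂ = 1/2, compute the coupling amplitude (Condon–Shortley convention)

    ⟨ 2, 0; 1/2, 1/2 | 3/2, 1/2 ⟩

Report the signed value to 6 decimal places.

−√(2/5) ≈ -0.632456

√[4·1!3!0!/5! · 2!2!1!0!2!1!] = √(8/5)
  +(−1)^1/∏(1,0,1,0,2,0)! = -1/2  (running -1/2)
⟨..|..⟩ = √(8/5)·(-1/2) = -0.632456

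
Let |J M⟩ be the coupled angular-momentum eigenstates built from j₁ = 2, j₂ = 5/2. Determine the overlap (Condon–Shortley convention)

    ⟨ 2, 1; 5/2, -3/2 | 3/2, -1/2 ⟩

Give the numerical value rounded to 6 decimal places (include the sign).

√[4·3!1!2!/7! · 3!1!1!4!1!2!] = √(96/35)
  +(−1)^0/∏(0,3,1,1,0,1)! = 1/6  (running 1/6)
  +(−1)^1/∏(1,2,0,0,1,2)! = -1/4  (running -1/12)
⟨..|..⟩ = √(96/35)·(-1/12) = -0.138013

-0.138013  (= −√(2/105))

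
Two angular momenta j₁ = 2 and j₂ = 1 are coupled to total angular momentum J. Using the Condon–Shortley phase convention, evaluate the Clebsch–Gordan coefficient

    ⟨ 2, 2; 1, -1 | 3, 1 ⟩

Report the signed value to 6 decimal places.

√[7·0!4!2!/7! · 4!0!0!2!4!2!] = √(768/5)
  +(−1)^0/∏(0,0,0,0,4,2)! = 1/48  (running 1/48)
⟨..|..⟩ = √(768/5)·(1/48) = +0.258199

+0.258199  (= +√(1/15))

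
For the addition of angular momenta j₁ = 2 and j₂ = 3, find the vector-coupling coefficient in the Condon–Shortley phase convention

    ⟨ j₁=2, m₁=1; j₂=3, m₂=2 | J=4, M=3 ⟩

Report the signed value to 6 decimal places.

√[9·1!3!5!/10! · 3!1!5!1!7!1!] = √(6480)
  +(−1)^0/∏(0,1,1,5,2,0)! = 1/240  (running 1/240)
  +(−1)^1/∏(1,0,0,4,3,1)! = -1/144  (running -1/360)
⟨..|..⟩ = √(6480)·(-1/360) = -0.223607

−√(1/20) ≈ -0.223607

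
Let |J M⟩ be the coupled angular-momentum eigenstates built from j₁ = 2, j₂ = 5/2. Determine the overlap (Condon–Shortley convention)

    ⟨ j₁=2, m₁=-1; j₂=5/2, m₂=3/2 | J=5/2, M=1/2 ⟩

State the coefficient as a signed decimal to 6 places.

+0.414039  (= +√(6/35))

triangle: 2!×2!×3!/8! = 24/40320
(j±m)!: 1!×3!×4!×1!×3!×2! = 1728
prefactor² = (2J+1)×Δ×N² = 216/35
  k=1: −1/(1!×1!×2!×3!×0!×0!) = -1/12
  k=2: +1/(2!×0!×1!×2!×1!×1!) = 1/4
Σ = 1/6  ⇒  CG² = 216/35×1/6² = 6/35
CG = +√(6/35) = +0.414039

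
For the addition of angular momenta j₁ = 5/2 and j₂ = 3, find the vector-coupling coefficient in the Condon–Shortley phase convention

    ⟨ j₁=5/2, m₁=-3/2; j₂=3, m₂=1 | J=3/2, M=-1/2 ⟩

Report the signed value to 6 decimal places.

-0.483046  (= −√(7/30))

√[4·4!1!2!/8! · 1!4!4!2!1!2!] = √(384/35)
  +(−1)^3/∏(3,1,1,1,0,1)! = -1/6  (running -1/6)
  +(−1)^4/∏(4,0,0,0,1,2)! = 1/48  (running -7/48)
⟨..|..⟩ = √(384/35)·(-7/48) = -0.483046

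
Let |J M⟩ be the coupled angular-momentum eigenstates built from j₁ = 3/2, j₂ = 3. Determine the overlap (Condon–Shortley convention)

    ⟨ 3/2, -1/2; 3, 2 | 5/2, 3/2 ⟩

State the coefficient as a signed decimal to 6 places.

√[6·2!1!4!/8! · 1!2!5!1!4!1!] = √(288/7)
  +(−1)^1/∏(1,1,1,4,0,0)! = -1/24  (running -1/24)
  +(−1)^2/∏(2,0,0,3,1,1)! = 1/12  (running 1/24)
⟨..|..⟩ = √(288/7)·(1/24) = +0.267261

+0.267261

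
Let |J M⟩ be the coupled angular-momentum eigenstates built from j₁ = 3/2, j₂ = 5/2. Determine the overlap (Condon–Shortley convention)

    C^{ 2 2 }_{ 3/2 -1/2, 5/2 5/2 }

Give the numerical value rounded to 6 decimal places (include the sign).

j₁+j₂−J=2  J+j₁−j₂=1  J−j₁+j₂=3  j₁+j₂+J+1=7
(j₁±m₁, j₂±m₂, J±M) = (1,2,5,0,4,0)
P² = 480/7
sum k=2..2:
  [2] +1/12 = 1/12
S = 1/12
C² = P²·S² = 10/21 ; C = +0.690066

+√(10/21) = +0.690066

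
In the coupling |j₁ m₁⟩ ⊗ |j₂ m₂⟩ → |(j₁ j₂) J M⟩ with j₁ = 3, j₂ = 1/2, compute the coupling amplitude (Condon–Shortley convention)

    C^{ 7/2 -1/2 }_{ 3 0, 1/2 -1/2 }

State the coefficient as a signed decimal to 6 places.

j₁+j₂−J=0  J+j₁−j₂=6  J−j₁+j₂=1  j₁+j₂+J+1=8
(j₁±m₁, j₂±m₂, J±M) = (3,3,0,1,3,4)
P² = 5184/7
sum k=0..0:
  [0] +1/36 = 1/36
S = 1/36
C² = P²·S² = 4/7 ; C = +0.755929

+0.755929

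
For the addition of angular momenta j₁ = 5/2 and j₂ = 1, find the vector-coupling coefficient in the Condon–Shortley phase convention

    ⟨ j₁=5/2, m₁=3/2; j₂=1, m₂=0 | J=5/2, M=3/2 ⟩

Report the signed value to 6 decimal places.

√[6·1!4!1!/7! · 4!1!1!1!4!1!] = √(576/35)
  +(−1)^0/∏(0,1,1,1,3,0)! = 1/6  (running 1/6)
  +(−1)^1/∏(1,0,0,0,4,1)! = -1/24  (running 1/8)
⟨..|..⟩ = √(576/35)·(1/8) = +0.507093

+√(9/35) = +0.507093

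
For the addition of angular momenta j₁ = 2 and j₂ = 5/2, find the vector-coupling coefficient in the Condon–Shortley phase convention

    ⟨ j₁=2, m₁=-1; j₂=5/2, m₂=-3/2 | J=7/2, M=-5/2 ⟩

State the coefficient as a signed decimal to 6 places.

√[8·1!3!4!/9! · 1!3!1!4!1!6!] = √(2304/7)
  +(−1)^0/∏(0,1,3,1,0,3)! = 1/36  (running 1/36)
  +(−1)^1/∏(1,0,2,0,1,4)! = -1/48  (running 1/144)
⟨..|..⟩ = √(2304/7)·(1/144) = +0.125988

+0.125988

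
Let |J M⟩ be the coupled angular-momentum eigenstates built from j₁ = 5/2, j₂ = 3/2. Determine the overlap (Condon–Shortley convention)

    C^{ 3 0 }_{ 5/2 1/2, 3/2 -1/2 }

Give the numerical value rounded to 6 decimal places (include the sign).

j₁+j₂−J=1  J+j₁−j₂=4  J−j₁+j₂=2  j₁+j₂+J+1=8
(j₁±m₁, j₂±m₂, J±M) = (3,2,1,2,3,3)
P² = 36/5
sum k=0..1:
  [0] +1/4 = 1/4
  [1] −1/12 = -1/12
S = 1/6
C² = P²·S² = 1/5 ; C = +0.447214

+0.447214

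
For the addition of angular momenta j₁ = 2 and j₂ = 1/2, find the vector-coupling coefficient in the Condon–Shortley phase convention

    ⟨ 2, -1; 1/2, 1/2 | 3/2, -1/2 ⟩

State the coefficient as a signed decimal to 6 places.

-0.774597  (= −√(3/5))

j₁+j₂−J=1  J+j₁−j₂=3  J−j₁+j₂=0  j₁+j₂+J+1=5
(j₁±m₁, j₂±m₂, J±M) = (1,3,1,0,1,2)
P² = 12/5
sum k=1..1:
  [1] −1/2 = -1/2
S = -1/2
C² = P²·S² = 3/5 ; C = -0.774597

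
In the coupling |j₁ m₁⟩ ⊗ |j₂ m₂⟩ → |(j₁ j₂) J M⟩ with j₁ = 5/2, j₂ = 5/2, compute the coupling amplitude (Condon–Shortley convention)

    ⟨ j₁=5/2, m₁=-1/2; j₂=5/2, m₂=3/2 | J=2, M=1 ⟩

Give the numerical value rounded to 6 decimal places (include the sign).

+0.377964  (= +√(1/7))

j₁+j₂−J=3  J+j₁−j₂=2  J−j₁+j₂=2  j₁+j₂+J+1=8
(j₁±m₁, j₂±m₂, J±M) = (2,3,4,1,3,1)
P² = 36/7
sum k=2..3:
  [2] +1/4 = 1/4
  [3] −1/12 = -1/12
S = 1/6
C² = P²·S² = 1/7 ; C = +0.377964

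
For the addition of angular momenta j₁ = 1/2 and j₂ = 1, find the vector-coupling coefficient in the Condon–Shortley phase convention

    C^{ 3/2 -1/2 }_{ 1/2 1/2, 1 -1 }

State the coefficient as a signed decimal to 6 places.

j₁+j₂−J=0  J+j₁−j₂=1  J−j₁+j₂=2  j₁+j₂+J+1=4
(j₁±m₁, j₂±m₂, J±M) = (1,0,0,2,1,2)
P² = 4/3
sum k=0..0:
  [0] +1/2 = 1/2
S = 1/2
C² = P²·S² = 1/3 ; C = +0.577350

+√(1/3) = +0.577350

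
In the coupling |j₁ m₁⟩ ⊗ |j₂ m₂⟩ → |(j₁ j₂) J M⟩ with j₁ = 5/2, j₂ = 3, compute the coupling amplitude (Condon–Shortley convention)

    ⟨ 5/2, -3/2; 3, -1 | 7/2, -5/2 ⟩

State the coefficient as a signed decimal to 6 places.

√[8·2!3!4!/10! · 1!4!2!4!1!6!] = √(18432/35)
  +(−1)^1/∏(1,1,3,1,0,3)! = -1/36  (running -1/36)
  +(−1)^2/∏(2,0,2,0,1,4)! = 1/96  (running -5/288)
⟨..|..⟩ = √(18432/35)·(-5/288) = -0.398410

-0.398410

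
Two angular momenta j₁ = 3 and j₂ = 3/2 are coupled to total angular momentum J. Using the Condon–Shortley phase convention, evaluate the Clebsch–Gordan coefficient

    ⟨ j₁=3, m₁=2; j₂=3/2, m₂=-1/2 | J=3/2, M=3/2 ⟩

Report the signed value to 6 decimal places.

j₁+j₂−J=3  J+j₁−j₂=3  J−j₁+j₂=0  j₁+j₂+J+1=7
(j₁±m₁, j₂±m₂, J±M) = (5,1,1,2,3,0)
P² = 288/7
sum k=1..1:
  [1] −1/12 = -1/12
S = -1/12
C² = P²·S² = 2/7 ; C = -0.534522

−√(2/7) ≈ -0.534522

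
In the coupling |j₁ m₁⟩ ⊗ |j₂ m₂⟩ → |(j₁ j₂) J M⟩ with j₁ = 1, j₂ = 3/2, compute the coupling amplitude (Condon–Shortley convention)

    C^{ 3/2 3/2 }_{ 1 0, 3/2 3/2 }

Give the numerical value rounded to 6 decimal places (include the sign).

j₁+j₂−J=1  J+j₁−j₂=1  J−j₁+j₂=2  j₁+j₂+J+1=5
(j₁±m₁, j₂±m₂, J±M) = (1,1,3,0,3,0)
P² = 12/5
sum k=1..1:
  [1] −1/2 = -1/2
S = -1/2
C² = P²·S² = 3/5 ; C = -0.774597

−√(3/5) ≈ -0.774597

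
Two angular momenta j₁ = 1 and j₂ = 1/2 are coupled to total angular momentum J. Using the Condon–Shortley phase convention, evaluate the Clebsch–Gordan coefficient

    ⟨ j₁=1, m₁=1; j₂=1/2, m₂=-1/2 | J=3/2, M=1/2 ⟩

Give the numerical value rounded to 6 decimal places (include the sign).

+0.577350

triangle: 0!×2!×1!/4! = 2/24
(j±m)!: 2!×0!×0!×1!×2!×1! = 4
prefactor² = (2J+1)×Δ×N² = 4/3
  k=0: +1/(0!×0!×0!×0!×2!×1!) = 1/2
Σ = 1/2  ⇒  CG² = 4/3×1/2² = 1/3
CG = +√(1/3) = +0.577350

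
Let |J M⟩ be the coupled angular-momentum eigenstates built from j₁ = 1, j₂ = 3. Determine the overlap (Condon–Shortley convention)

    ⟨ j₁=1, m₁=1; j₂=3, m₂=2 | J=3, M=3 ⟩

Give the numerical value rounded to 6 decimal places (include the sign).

triangle: 1!*1!*5!/8! = 120/40320
(j±m)!: 2!*0!*5!*1!*6!*0! = 172800
prefactor² = (2J+1)*Δ*N² = 3600
  k=0: +1/(0!*1!*0!*5!*1!*0!) = 1/120
Σ = 1/120  ⇒  CG² = 3600*1/120² = 1/4
CG = +√(1/4) = +0.500000

+√(1/4) ≈ +0.500000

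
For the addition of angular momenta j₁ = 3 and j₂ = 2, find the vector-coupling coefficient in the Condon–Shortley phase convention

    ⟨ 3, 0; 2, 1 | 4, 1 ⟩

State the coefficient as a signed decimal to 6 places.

−√(3/14) ≈ -0.462910

j₁+j₂−J=1  J+j₁−j₂=5  J−j₁+j₂=3  j₁+j₂+J+1=10
(j₁±m₁, j₂±m₂, J±M) = (3,3,3,1,5,3)
P² = 1944/7
sum k=0..1:
  [0] +1/72 = 1/72
  [1] −1/24 = -1/24
S = -1/36
C² = P²·S² = 3/14 ; C = -0.462910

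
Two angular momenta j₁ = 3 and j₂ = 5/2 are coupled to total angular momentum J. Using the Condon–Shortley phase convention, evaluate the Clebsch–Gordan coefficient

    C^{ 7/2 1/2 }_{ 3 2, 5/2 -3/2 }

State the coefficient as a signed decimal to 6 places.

j₁+j₂−J=2  J+j₁−j₂=4  J−j₁+j₂=3  j₁+j₂+J+1=10
(j₁±m₁, j₂±m₂, J±M) = (5,1,1,4,4,3)
P² = 9216/35
sum k=0..1:
  [0] +1/24 = 1/24
  [1] −1/144 = -1/144
S = 5/144
C² = P²·S² = 20/63 ; C = +0.563436

+0.563436  (= +√(20/63))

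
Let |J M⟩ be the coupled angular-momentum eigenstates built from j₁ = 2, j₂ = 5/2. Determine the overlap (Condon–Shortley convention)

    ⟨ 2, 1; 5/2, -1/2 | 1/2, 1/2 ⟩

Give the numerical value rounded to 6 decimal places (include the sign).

j₁+j₂−J=4  J+j₁−j₂=0  J−j₁+j₂=1  j₁+j₂+J+1=6
(j₁±m₁, j₂±m₂, J±M) = (3,1,2,3,1,0)
P² = 24/5
sum k=1..1:
  [1] −1/6 = -1/6
S = -1/6
C² = P²·S² = 2/15 ; C = -0.365148

-0.365148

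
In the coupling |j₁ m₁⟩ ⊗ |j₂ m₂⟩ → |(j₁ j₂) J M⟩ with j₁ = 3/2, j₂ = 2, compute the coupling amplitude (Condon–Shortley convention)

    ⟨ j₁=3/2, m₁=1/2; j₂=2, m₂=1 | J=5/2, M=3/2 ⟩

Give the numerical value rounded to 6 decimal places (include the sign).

triangle: 1!·2!·3!/7! = 12/5040
(j±m)!: 2!·1!·3!·1!·4!·1! = 288
prefactor² = (2J+1)·Δ·N² = 144/35
  k=0: +1/(0!·1!·1!·3!·1!·0!) = 1/6
  k=1: −1/(1!·0!·0!·2!·2!·1!) = -1/4
Σ = -1/12  ⇒  CG² = 144/35·(-1/12)² = 1/35
CG = −√(1/35) = -0.169031

−√(1/35) ≈ -0.169031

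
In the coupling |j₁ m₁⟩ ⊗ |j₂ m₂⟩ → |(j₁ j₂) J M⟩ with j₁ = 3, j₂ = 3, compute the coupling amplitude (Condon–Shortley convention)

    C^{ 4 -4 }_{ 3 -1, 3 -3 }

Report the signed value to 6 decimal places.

√[9·2!4!4!/11! · 2!4!0!6!0!8!] = √(3981312/11)
  +(−1)^0/∏(0,2,4,0,0,4)! = 1/1152  (running 1/1152)
⟨..|..⟩ = √(3981312/11)·(1/1152) = +0.522233

+0.522233  (= +√(3/11))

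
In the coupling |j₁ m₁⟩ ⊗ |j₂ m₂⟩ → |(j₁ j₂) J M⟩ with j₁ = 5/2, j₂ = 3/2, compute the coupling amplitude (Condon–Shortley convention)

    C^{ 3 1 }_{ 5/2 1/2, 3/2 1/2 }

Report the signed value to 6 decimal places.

j₁+j₂−J=1  J+j₁−j₂=4  J−j₁+j₂=2  j₁+j₂+J+1=8
(j₁±m₁, j₂±m₂, J±M) = (3,2,2,1,4,2)
P² = 48/5
sum k=0..1:
  [0] +1/8 = 1/8
  [1] −1/6 = -1/6
S = -1/24
C² = P²·S² = 1/60 ; C = -0.129099

−√(1/60) ≈ -0.129099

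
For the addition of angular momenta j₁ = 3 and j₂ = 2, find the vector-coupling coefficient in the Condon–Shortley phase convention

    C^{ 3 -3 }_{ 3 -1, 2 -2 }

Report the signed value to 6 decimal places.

j₁+j₂−J=2  J+j₁−j₂=4  J−j₁+j₂=2  j₁+j₂+J+1=9
(j₁±m₁, j₂±m₂, J±M) = (2,4,0,4,0,6)
P² = 1536
sum k=0..0:
  [0] +1/96 = 1/96
S = 1/96
C² = P²·S² = 1/6 ; C = +0.408248

+√(1/6) ≈ +0.408248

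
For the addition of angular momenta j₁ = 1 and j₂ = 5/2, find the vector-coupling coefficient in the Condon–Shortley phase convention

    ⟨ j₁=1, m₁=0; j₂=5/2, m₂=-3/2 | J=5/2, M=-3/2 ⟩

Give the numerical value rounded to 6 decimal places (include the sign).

+0.507093  (= +√(9/35))

√[6·1!1!4!/7! · 1!1!1!4!1!4!] = √(576/35)
  +(−1)^0/∏(0,1,1,1,0,3)! = 1/6  (running 1/6)
  +(−1)^1/∏(1,0,0,0,1,4)! = -1/24  (running 1/8)
⟨..|..⟩ = √(576/35)·(1/8) = +0.507093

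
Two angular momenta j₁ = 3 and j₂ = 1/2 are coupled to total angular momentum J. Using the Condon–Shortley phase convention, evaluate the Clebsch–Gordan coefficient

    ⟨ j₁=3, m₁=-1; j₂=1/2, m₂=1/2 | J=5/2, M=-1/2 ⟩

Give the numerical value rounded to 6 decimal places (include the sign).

triangle: 1!·5!·0!/7! = 120/5040
(j±m)!: 2!·4!·1!·0!·2!·3! = 576
prefactor² = (2J+1)·Δ·N² = 576/7
  k=1: −1/(1!·0!·3!·0!·2!·0!) = -1/12
Σ = -1/12  ⇒  CG² = 576/7·(-1/12)² = 4/7
CG = −√(4/7) = -0.755929

−√(4/7) = -0.755929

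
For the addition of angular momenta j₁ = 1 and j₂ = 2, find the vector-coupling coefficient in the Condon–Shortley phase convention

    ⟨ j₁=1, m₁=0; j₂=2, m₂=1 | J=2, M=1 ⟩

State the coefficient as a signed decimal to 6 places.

−√(1/6) ≈ -0.408248

triangle: 1!×1!×3!/6! = 6/720
(j±m)!: 1!×1!×3!×1!×3!×1! = 36
prefactor² = (2J+1)×Δ×N² = 3/2
  k=0: +1/(0!×1!×1!×3!×0!×0!) = 1/6
  k=1: −1/(1!×0!×0!×2!×1!×1!) = -1/2
Σ = -1/3  ⇒  CG² = 3/2×(-1/3)² = 1/6
CG = −√(1/6) = -0.408248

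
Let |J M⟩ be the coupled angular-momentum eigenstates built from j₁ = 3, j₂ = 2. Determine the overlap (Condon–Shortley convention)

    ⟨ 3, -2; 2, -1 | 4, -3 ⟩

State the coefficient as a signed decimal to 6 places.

triangle: 1!*5!*3!/10! = 720/3628800
(j±m)!: 1!*5!*1!*3!*1!*7! = 3628800
prefactor² = (2J+1)*Δ*N² = 6480
  k=0: +1/(0!*1!*5!*1!*0!*2!) = 1/240
  k=1: −1/(1!*0!*4!*0!*1!*3!) = -1/144
Σ = -1/360  ⇒  CG² = 6480*(-1/360)² = 1/20
CG = −√(1/20) = -0.223607

-0.223607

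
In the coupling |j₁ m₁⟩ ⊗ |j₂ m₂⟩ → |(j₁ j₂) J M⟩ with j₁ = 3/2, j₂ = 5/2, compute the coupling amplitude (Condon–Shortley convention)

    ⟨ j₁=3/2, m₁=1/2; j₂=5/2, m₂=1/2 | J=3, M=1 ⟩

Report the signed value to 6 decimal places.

triangle: 1!×2!×4!/8! = 48/40320
(j±m)!: 2!×1!×3!×2!×4!×2! = 1152
prefactor² = (2J+1)×Δ×N² = 48/5
  k=0: +1/(0!×1!×1!×3!×1!×1!) = 1/6
  k=1: −1/(1!×0!×0!×2!×2!×2!) = -1/8
Σ = 1/24  ⇒  CG² = 48/5×1/24² = 1/60
CG = +√(1/60) = +0.129099

+√(1/60) = +0.129099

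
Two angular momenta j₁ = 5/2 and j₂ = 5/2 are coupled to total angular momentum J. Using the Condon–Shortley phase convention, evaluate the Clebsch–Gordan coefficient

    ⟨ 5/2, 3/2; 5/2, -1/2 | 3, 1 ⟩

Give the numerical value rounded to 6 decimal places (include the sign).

+√(1/30) ≈ +0.182574

triangle: 2!*3!*3!/9! = 72/362880
(j±m)!: 4!*1!*2!*3!*4!*2! = 13824
prefactor² = (2J+1)*Δ*N² = 96/5
  k=0: +1/(0!*2!*1!*2!*2!*1!) = 1/8
  k=1: −1/(1!*1!*0!*1!*3!*2!) = -1/12
Σ = 1/24  ⇒  CG² = 96/5*1/24² = 1/30
CG = +√(1/30) = +0.182574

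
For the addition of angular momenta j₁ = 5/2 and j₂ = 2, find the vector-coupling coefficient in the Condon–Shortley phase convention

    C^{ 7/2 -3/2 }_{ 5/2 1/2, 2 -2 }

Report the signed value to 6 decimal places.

+√(8/21) ≈ +0.617213

j₁+j₂−J=1  J+j₁−j₂=4  J−j₁+j₂=3  j₁+j₂+J+1=9
(j₁±m₁, j₂±m₂, J±M) = (3,2,0,4,2,5)
P² = 1536/7
sum k=0..0:
  [0] +1/24 = 1/24
S = 1/24
C² = P²·S² = 8/21 ; C = +0.617213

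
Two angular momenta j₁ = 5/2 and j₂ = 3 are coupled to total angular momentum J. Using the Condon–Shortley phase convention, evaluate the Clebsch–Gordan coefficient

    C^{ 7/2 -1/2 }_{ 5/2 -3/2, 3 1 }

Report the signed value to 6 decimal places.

+√(8/63) ≈ +0.356348

√[8·2!3!4!/10! · 1!4!4!2!3!4!] = √(18432/175)
  +(−1)^1/∏(1,1,3,3,0,1)! = -1/36  (running -1/36)
  +(−1)^2/∏(2,0,2,2,1,2)! = 1/16  (running 5/144)
⟨..|..⟩ = √(18432/175)·(5/144) = +0.356348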